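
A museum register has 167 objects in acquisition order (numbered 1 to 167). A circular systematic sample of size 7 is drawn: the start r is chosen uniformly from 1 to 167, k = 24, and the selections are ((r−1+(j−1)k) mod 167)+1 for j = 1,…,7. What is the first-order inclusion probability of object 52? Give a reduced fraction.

For each position j, as r ranges over 1…167 the j-th selection hits every object exactly once, so object 52 is selected for exactly 7 of the 167 starts.
Inclusion probability = 7/167.

7/167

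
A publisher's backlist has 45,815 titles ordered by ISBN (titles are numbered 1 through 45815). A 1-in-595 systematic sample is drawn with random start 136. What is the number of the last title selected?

45356

k = 595
77th selection = r + (77−1)·k = 136 + 76×595 = 136 + 45220 = 45356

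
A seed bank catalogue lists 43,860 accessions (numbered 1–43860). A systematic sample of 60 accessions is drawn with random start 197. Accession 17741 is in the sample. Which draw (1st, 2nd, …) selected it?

k = 43860/60 = 731
position = (17741 − 197)/731 + 1 = 17544/731 + 1 = 24 + 1 = 25

25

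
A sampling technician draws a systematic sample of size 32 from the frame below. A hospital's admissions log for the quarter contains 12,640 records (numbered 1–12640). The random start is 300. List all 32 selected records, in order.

k = N/n = 12640/32 = 395
record 1: 300
record 2: 300 + 395 = 695
record 3: 695 + 395 = 1090
record 4: 1090 + 395 = 1485
record 5: 1485 + 395 = 1880
record 6: 1880 + 395 = 2275
record 7: 2275 + 395 = 2670
record 8: 2670 + 395 = 3065
record 9: 3065 + 395 = 3460
record 10: 3460 + 395 = 3855
record 11: 3855 + 395 = 4250
record 12: 4250 + 395 = 4645
record 13: 4645 + 395 = 5040
record 14: 5040 + 395 = 5435
record 15: 5435 + 395 = 5830
record 16: 5830 + 395 = 6225
record 17: 6225 + 395 = 6620
record 18: 6620 + 395 = 7015
record 19: 7015 + 395 = 7410
record 20: 7410 + 395 = 7805
record 21: 7805 + 395 = 8200
record 22: 8200 + 395 = 8595
record 23: 8595 + 395 = 8990
record 24: 8990 + 395 = 9385
record 25: 9385 + 395 = 9780
record 26: 9780 + 395 = 10175
record 27: 10175 + 395 = 10570
record 28: 10570 + 395 = 10965
record 29: 10965 + 395 = 11360
record 30: 11360 + 395 = 11755
record 31: 11755 + 395 = 12150
record 32: 12150 + 395 = 12545

300, 695, 1090, 1485, 1880, 2275, 2670, 3065, 3460, 3855, 4250, 4645, 5040, 5435, 5830, 6225, 6620, 7015, 7410, 7805, 8200, 8595, 8990, 9385, 9780, 10175, 10570, 10965, 11360, 11755, 12150, 12545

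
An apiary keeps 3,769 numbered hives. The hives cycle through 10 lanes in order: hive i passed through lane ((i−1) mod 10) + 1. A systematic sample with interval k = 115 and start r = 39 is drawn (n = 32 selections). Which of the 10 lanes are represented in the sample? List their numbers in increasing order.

4, 9

Consecutive selections differ by k = 115, so their lane numbers differ by 115 mod 10 = 5.
gcd(115, 10) = 5, so the sample visits 10/5 = 2 distinct residues mod 10.
Start 39 is lane 9; the lanes hit are 4, 9.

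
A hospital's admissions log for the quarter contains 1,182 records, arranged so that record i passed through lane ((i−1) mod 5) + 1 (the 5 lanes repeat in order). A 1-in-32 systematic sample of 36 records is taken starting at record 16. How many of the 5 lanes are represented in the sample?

5

Consecutive selections differ by k = 32, so their lane numbers differ by 32 mod 5 = 2.
gcd(32, 5) = 1, so the sample visits 5/1 = 5 distinct residues mod 5.
Start 16 is lane 1; the lanes hit are 1, 2, 3, 4, 5.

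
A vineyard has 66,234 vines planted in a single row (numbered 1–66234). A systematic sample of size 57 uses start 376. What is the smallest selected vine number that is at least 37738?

k = 66234/57 = 1162
Steps past start: ⌈(37738 − 376)/1162⌉ = ⌈37362/1162⌉ = 33
Selected vine: 376 + 33×1162 = 38722

38722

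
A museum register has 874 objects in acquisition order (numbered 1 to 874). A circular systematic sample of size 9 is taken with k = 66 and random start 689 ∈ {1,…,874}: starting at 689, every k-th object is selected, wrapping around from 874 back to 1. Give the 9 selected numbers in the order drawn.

Selection 1: 689
Selection 2: 689 + 66 = 755
Selection 3: 755 + 66 = 821
Selection 4: 821 + 66 = 887 → 887 − 874 = 13
Selection 5: 13 + 66 = 79
Selection 6: 79 + 66 = 145
Selection 7: 145 + 66 = 211
Selection 8: 211 + 66 = 277
Selection 9: 277 + 66 = 343

689, 755, 821, 13, 79, 145, 211, 277, 343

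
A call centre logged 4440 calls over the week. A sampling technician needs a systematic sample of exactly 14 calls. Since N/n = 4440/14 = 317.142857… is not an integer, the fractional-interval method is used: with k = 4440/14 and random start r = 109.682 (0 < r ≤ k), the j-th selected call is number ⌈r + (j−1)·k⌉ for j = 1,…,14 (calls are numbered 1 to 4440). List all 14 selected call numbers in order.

110, 427, 744, 1062, 1379, 1696, 2013, 2330, 2647, 2964, 3282, 3599, 3916, 4233

j=1: r + 0k = 109.682 → ⌈·⌉ = 110
j=2: r + 1k = 426.824857… → ⌈·⌉ = 427
j=3: r + 2k = 743.967714… → ⌈·⌉ = 744
j=4: r + 3k = 1061.110571… → ⌈·⌉ = 1062
j=5: r + 4k = 1378.253428… → ⌈·⌉ = 1379
j=6: r + 5k = 1695.396285… → ⌈·⌉ = 1696
j=7: r + 6k = 2012.539142… → ⌈·⌉ = 2013
j=8: r + 7k = 2329.682 → ⌈·⌉ = 2330
j=9: r + 8k = 2646.824857… → ⌈·⌉ = 2647
j=10: r + 9k = 2963.967714… → ⌈·⌉ = 2964
j=11: r + 10k = 3281.110571… → ⌈·⌉ = 3282
j=12: r + 11k = 3598.253428… → ⌈·⌉ = 3599
j=13: r + 12k = 3915.396285… → ⌈·⌉ = 3916
j=14: r + 13k = 4232.539142… → ⌈·⌉ = 4233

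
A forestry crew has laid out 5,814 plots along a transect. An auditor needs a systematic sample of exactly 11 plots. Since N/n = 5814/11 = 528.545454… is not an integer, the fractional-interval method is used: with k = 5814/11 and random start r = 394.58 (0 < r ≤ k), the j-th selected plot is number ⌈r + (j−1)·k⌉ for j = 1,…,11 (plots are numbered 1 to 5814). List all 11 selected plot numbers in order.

395, 924, 1452, 1981, 2509, 3038, 3566, 4095, 4623, 5152, 5681

j=1: r + 0k = 394.58 → ⌈·⌉ = 395
j=2: r + 1k = 923.125454… → ⌈·⌉ = 924
j=3: r + 2k = 1451.670909… → ⌈·⌉ = 1452
j=4: r + 3k = 1980.216363… → ⌈·⌉ = 1981
j=5: r + 4k = 2508.761818… → ⌈·⌉ = 2509
j=6: r + 5k = 3037.307272… → ⌈·⌉ = 3038
j=7: r + 6k = 3565.852727… → ⌈·⌉ = 3566
j=8: r + 7k = 4094.398181… → ⌈·⌉ = 4095
j=9: r + 8k = 4622.943636… → ⌈·⌉ = 4623
j=10: r + 9k = 5151.489090… → ⌈·⌉ = 5152
j=11: r + 10k = 5680.034545… → ⌈·⌉ = 5681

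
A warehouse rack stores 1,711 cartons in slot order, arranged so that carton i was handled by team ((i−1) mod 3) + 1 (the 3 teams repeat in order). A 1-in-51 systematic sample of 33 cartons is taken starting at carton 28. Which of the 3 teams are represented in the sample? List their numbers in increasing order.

1

Consecutive selections differ by k = 51, so their team numbers differ by 51 mod 3 = 0.
gcd(51, 3) = 3, so the sample visits 3/3 = 1 distinct residues mod 3.
Start 28 is team 1; the teams hit are 1.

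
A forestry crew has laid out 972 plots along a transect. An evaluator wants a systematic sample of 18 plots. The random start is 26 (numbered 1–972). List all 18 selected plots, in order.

k = N/n = 972/18 = 54
plot 1: 26
plot 2: 26 + 54 = 80
plot 3: 80 + 54 = 134
plot 4: 134 + 54 = 188
plot 5: 188 + 54 = 242
plot 6: 242 + 54 = 296
plot 7: 296 + 54 = 350
plot 8: 350 + 54 = 404
plot 9: 404 + 54 = 458
plot 10: 458 + 54 = 512
plot 11: 512 + 54 = 566
plot 12: 566 + 54 = 620
plot 13: 620 + 54 = 674
plot 14: 674 + 54 = 728
plot 15: 728 + 54 = 782
plot 16: 782 + 54 = 836
plot 17: 836 + 54 = 890
plot 18: 890 + 54 = 944

26, 80, 134, 188, 242, 296, 350, 404, 458, 512, 566, 620, 674, 728, 782, 836, 890, 944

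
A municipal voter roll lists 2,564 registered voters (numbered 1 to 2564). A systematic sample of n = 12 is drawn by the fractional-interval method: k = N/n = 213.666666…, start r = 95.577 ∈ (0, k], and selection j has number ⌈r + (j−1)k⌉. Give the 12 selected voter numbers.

j=1: r + 0k = 95.577 → ⌈·⌉ = 96
j=2: r + 1k = 309.243666… → ⌈·⌉ = 310
j=3: r + 2k = 522.910333… → ⌈·⌉ = 523
j=4: r + 3k = 736.577 → ⌈·⌉ = 737
j=5: r + 4k = 950.243666… → ⌈·⌉ = 951
j=6: r + 5k = 1163.910333… → ⌈·⌉ = 1164
j=7: r + 6k = 1377.577 → ⌈·⌉ = 1378
j=8: r + 7k = 1591.243666… → ⌈·⌉ = 1592
j=9: r + 8k = 1804.910333… → ⌈·⌉ = 1805
j=10: r + 9k = 2018.577 → ⌈·⌉ = 2019
j=11: r + 10k = 2232.243666… → ⌈·⌉ = 2233
j=12: r + 11k = 2445.910333… → ⌈·⌉ = 2446

96, 310, 523, 737, 951, 1164, 1378, 1592, 1805, 2019, 2233, 2446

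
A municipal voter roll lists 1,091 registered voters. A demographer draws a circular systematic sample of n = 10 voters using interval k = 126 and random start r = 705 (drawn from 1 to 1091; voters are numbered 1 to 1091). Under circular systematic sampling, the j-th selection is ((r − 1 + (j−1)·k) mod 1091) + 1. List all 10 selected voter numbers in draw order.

Selection 1: 705
Selection 2: 705 + 126 = 831
Selection 3: 831 + 126 = 957
Selection 4: 957 + 126 = 1083
Selection 5: 1083 + 126 = 1209 → 1209 − 1091 = 118
Selection 6: 118 + 126 = 244
Selection 7: 244 + 126 = 370
Selection 8: 370 + 126 = 496
Selection 9: 496 + 126 = 622
Selection 10: 622 + 126 = 748

705, 831, 957, 1083, 118, 244, 370, 496, 622, 748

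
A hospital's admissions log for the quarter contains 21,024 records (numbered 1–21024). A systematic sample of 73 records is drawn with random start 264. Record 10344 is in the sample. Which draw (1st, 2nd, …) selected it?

36

k = 21024/73 = 288
position = (10344 − 264)/288 + 1 = 10080/288 + 1 = 35 + 1 = 36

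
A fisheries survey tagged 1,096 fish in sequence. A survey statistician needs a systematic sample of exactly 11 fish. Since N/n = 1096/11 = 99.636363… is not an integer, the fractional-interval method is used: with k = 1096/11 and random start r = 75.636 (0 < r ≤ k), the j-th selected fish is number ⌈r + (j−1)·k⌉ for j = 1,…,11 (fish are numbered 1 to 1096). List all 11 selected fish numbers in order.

j=1: r + 0k = 75.636 → ⌈·⌉ = 76
j=2: r + 1k = 175.272363… → ⌈·⌉ = 176
j=3: r + 2k = 274.908727… → ⌈·⌉ = 275
j=4: r + 3k = 374.545090… → ⌈·⌉ = 375
j=5: r + 4k = 474.181454… → ⌈·⌉ = 475
j=6: r + 5k = 573.817818… → ⌈·⌉ = 574
j=7: r + 6k = 673.454181… → ⌈·⌉ = 674
j=8: r + 7k = 773.090545… → ⌈·⌉ = 774
j=9: r + 8k = 872.726909… → ⌈·⌉ = 873
j=10: r + 9k = 972.363272… → ⌈·⌉ = 973
j=11: r + 10k = 1071.999636… → ⌈·⌉ = 1072

76, 176, 275, 375, 475, 574, 674, 774, 873, 973, 1072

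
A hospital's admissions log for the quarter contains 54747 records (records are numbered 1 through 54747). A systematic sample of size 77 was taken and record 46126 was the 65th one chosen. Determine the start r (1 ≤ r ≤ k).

k = 54747/77 = 711
r = 46126 − (65−1)×711 = 46126 − 45504 = 622

622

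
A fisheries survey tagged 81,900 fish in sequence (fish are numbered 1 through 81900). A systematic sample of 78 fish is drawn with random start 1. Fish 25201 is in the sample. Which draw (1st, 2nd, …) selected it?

k = 81900/78 = 1050
position = (25201 − 1)/1050 + 1 = 25200/1050 + 1 = 24 + 1 = 25

25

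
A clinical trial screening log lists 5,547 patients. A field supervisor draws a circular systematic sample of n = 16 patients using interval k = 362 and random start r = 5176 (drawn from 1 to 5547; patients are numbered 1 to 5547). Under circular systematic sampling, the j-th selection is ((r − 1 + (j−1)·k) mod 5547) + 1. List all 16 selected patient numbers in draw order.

5176, 5538, 353, 715, 1077, 1439, 1801, 2163, 2525, 2887, 3249, 3611, 3973, 4335, 4697, 5059

Selection 1: 5176
Selection 2: 5176 + 362 = 5538
Selection 3: 5538 + 362 = 5900 → 5900 − 5547 = 353
Selection 4: 353 + 362 = 715
Selection 5: 715 + 362 = 1077
Selection 6: 1077 + 362 = 1439
Selection 7: 1439 + 362 = 1801
Selection 8: 1801 + 362 = 2163
Selection 9: 2163 + 362 = 2525
Selection 10: 2525 + 362 = 2887
Selection 11: 2887 + 362 = 3249
Selection 12: 3249 + 362 = 3611
Selection 13: 3611 + 362 = 3973
Selection 14: 3973 + 362 = 4335
Selection 15: 4335 + 362 = 4697
Selection 16: 4697 + 362 = 5059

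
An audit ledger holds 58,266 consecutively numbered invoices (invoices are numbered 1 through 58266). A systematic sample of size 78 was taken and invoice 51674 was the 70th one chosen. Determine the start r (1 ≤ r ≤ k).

k = 58266/78 = 747
r = 51674 − (70−1)×747 = 51674 − 51543 = 131

131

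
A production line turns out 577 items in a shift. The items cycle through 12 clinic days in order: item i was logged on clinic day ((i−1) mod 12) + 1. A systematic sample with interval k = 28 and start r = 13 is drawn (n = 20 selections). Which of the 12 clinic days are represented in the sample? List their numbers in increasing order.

Consecutive selections differ by k = 28, so their clinic day numbers differ by 28 mod 12 = 4.
gcd(28, 12) = 4, so the sample visits 12/4 = 3 distinct residues mod 12.
Start 13 is clinic day 1; the clinic days hit are 1, 5, 9.

1, 5, 9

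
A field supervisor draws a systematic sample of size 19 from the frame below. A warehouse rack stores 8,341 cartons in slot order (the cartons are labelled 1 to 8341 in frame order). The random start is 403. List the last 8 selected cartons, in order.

k = N/n = 8341/19 = 439
12th selection = 403 + 11×439 = 5232
13th: 5232 + 439 = 5671
14th: 5671 + 439 = 6110
15th: 6110 + 439 = 6549
16th: 6549 + 439 = 6988
17th: 6988 + 439 = 7427
18th: 7427 + 439 = 7866
19th: 7866 + 439 = 8305

5232, 5671, 6110, 6549, 6988, 7427, 7866, 8305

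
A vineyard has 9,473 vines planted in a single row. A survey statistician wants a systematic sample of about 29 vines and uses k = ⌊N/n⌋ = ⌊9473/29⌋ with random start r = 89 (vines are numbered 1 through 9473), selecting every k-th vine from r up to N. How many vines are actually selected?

29

k = ⌊9473/29⌋ = 326
Achieved size = ⌊(9473 − 89)/326⌋ + 1 = ⌊9384/326⌋ + 1 = 28 + 1 = 29
(last selection: 89 + 28×326 = 9217 ≤ 9473; next would be 9543 > 9473)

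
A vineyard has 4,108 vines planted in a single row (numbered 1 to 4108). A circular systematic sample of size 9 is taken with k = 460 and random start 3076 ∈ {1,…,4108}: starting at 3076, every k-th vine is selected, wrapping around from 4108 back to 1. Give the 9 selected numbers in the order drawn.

3076, 3536, 3996, 348, 808, 1268, 1728, 2188, 2648

Selection 1: 3076
Selection 2: 3076 + 460 = 3536
Selection 3: 3536 + 460 = 3996
Selection 4: 3996 + 460 = 4456 → 4456 − 4108 = 348
Selection 5: 348 + 460 = 808
Selection 6: 808 + 460 = 1268
Selection 7: 1268 + 460 = 1728
Selection 8: 1728 + 460 = 2188
Selection 9: 2188 + 460 = 2648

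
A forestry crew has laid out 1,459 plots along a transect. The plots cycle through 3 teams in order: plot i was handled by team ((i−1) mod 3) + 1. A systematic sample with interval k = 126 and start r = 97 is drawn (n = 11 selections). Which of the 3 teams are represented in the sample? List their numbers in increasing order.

Consecutive selections differ by k = 126, so their team numbers differ by 126 mod 3 = 0.
gcd(126, 3) = 3, so the sample visits 3/3 = 1 distinct residues mod 3.
Start 97 is team 1; the teams hit are 1.

1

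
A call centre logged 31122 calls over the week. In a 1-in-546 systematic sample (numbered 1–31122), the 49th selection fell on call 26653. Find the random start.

445

k = 546
r = 26653 − (49−1)×546 = 26653 − 26208 = 445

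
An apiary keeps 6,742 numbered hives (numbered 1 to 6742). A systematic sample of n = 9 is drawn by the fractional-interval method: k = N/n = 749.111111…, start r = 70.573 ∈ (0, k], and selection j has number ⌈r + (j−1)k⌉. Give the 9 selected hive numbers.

71, 820, 1569, 2318, 3068, 3817, 4566, 5315, 6064

j=1: r + 0k = 70.573 → ⌈·⌉ = 71
j=2: r + 1k = 819.684111… → ⌈·⌉ = 820
j=3: r + 2k = 1568.795222… → ⌈·⌉ = 1569
j=4: r + 3k = 2317.906333… → ⌈·⌉ = 2318
j=5: r + 4k = 3067.017444… → ⌈·⌉ = 3068
j=6: r + 5k = 3816.128555… → ⌈·⌉ = 3817
j=7: r + 6k = 4565.239666… → ⌈·⌉ = 4566
j=8: r + 7k = 5314.350777… → ⌈·⌉ = 5315
j=9: r + 8k = 6063.461888… → ⌈·⌉ = 6064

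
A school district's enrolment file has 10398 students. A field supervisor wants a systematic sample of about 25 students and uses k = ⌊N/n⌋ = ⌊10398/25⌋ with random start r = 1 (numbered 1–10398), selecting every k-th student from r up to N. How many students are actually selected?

26

k = ⌊10398/25⌋ = 415
Achieved size = ⌊(10398 − 1)/415⌋ + 1 = ⌊10397/415⌋ + 1 = 25 + 1 = 26
(last selection: 1 + 25×415 = 10376 ≤ 10398; next would be 10791 > 10398)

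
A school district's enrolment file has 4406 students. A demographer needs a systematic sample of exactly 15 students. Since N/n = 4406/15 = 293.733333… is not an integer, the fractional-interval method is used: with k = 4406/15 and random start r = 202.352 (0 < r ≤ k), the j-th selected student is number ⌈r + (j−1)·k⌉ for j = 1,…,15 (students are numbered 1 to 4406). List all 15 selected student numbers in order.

203, 497, 790, 1084, 1378, 1672, 1965, 2259, 2553, 2846, 3140, 3434, 3728, 4021, 4315

j=1: r + 0k = 202.352 → ⌈·⌉ = 203
j=2: r + 1k = 496.085333… → ⌈·⌉ = 497
j=3: r + 2k = 789.818666… → ⌈·⌉ = 790
j=4: r + 3k = 1083.552 → ⌈·⌉ = 1084
j=5: r + 4k = 1377.285333… → ⌈·⌉ = 1378
j=6: r + 5k = 1671.018666… → ⌈·⌉ = 1672
j=7: r + 6k = 1964.752 → ⌈·⌉ = 1965
j=8: r + 7k = 2258.485333… → ⌈·⌉ = 2259
j=9: r + 8k = 2552.218666… → ⌈·⌉ = 2553
j=10: r + 9k = 2845.952 → ⌈·⌉ = 2846
j=11: r + 10k = 3139.685333… → ⌈·⌉ = 3140
j=12: r + 11k = 3433.418666… → ⌈·⌉ = 3434
j=13: r + 12k = 3727.152 → ⌈·⌉ = 3728
j=14: r + 13k = 4020.885333… → ⌈·⌉ = 4021
j=15: r + 14k = 4314.618666… → ⌈·⌉ = 4315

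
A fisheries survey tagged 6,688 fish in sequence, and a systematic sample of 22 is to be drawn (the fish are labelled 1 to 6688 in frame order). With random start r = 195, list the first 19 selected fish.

195, 499, 803, 1107, 1411, 1715, 2019, 2323, 2627, 2931, 3235, 3539, 3843, 4147, 4451, 4755, 5059, 5363, 5667

k = N/n = 6688/22 = 304
fish 1: 195
fish 2: 195 + 304 = 499
fish 3: 499 + 304 = 803
fish 4: 803 + 304 = 1107
fish 5: 1107 + 304 = 1411
fish 6: 1411 + 304 = 1715
fish 7: 1715 + 304 = 2019
fish 8: 2019 + 304 = 2323
fish 9: 2323 + 304 = 2627
fish 10: 2627 + 304 = 2931
fish 11: 2931 + 304 = 3235
fish 12: 3235 + 304 = 3539
fish 13: 3539 + 304 = 3843
fish 14: 3843 + 304 = 4147
fish 15: 4147 + 304 = 4451
fish 16: 4451 + 304 = 4755
fish 17: 4755 + 304 = 5059
fish 18: 5059 + 304 = 5363
fish 19: 5363 + 304 = 5667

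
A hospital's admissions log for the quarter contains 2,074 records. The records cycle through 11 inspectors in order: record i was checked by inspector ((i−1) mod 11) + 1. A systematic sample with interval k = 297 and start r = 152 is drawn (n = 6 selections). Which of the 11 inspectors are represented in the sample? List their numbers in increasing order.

Consecutive selections differ by k = 297, so their inspector numbers differ by 297 mod 11 = 0.
gcd(297, 11) = 11, so the sample visits 11/11 = 1 distinct residues mod 11.
Start 152 is inspector 9; the inspectors hit are 9.

9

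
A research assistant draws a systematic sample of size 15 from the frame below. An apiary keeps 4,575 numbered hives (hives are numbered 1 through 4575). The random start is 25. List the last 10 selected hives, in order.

1550, 1855, 2160, 2465, 2770, 3075, 3380, 3685, 3990, 4295

k = N/n = 4575/15 = 305
6th selection = 25 + 5×305 = 1550
7th: 1550 + 305 = 1855
8th: 1855 + 305 = 2160
9th: 2160 + 305 = 2465
10th: 2465 + 305 = 2770
11th: 2770 + 305 = 3075
12th: 3075 + 305 = 3380
13th: 3380 + 305 = 3685
14th: 3685 + 305 = 3990
15th: 3990 + 305 = 4295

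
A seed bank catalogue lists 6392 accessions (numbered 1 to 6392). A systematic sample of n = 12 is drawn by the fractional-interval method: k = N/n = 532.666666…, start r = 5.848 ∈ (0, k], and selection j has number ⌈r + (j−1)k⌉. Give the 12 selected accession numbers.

6, 539, 1072, 1604, 2137, 2670, 3202, 3735, 4268, 4800, 5333, 5866

j=1: r + 0k = 5.848 → ⌈·⌉ = 6
j=2: r + 1k = 538.514666… → ⌈·⌉ = 539
j=3: r + 2k = 1071.181333… → ⌈·⌉ = 1072
j=4: r + 3k = 1603.848 → ⌈·⌉ = 1604
j=5: r + 4k = 2136.514666… → ⌈·⌉ = 2137
j=6: r + 5k = 2669.181333… → ⌈·⌉ = 2670
j=7: r + 6k = 3201.848 → ⌈·⌉ = 3202
j=8: r + 7k = 3734.514666… → ⌈·⌉ = 3735
j=9: r + 8k = 4267.181333… → ⌈·⌉ = 4268
j=10: r + 9k = 4799.848 → ⌈·⌉ = 4800
j=11: r + 10k = 5332.514666… → ⌈·⌉ = 5333
j=12: r + 11k = 5865.181333… → ⌈·⌉ = 5866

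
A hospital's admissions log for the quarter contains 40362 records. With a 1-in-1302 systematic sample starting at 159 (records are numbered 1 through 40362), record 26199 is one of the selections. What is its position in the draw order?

k = 1302
position = (26199 − 159)/1302 + 1 = 26040/1302 + 1 = 20 + 1 = 21

21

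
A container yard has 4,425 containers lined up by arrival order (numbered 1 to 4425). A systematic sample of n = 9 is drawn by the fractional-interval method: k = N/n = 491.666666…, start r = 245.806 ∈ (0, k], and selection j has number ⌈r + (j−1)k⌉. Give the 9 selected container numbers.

j=1: r + 0k = 245.806 → ⌈·⌉ = 246
j=2: r + 1k = 737.472666… → ⌈·⌉ = 738
j=3: r + 2k = 1229.139333… → ⌈·⌉ = 1230
j=4: r + 3k = 1720.806 → ⌈·⌉ = 1721
j=5: r + 4k = 2212.472666… → ⌈·⌉ = 2213
j=6: r + 5k = 2704.139333… → ⌈·⌉ = 2705
j=7: r + 6k = 3195.806 → ⌈·⌉ = 3196
j=8: r + 7k = 3687.472666… → ⌈·⌉ = 3688
j=9: r + 8k = 4179.139333… → ⌈·⌉ = 4180

246, 738, 1230, 1721, 2213, 2705, 3196, 3688, 4180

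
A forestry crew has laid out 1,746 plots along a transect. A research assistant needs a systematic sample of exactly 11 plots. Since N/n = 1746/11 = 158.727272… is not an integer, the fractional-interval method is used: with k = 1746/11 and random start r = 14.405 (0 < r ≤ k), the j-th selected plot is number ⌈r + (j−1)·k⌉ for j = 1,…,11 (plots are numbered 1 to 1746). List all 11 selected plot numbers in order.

j=1: r + 0k = 14.405 → ⌈·⌉ = 15
j=2: r + 1k = 173.132272… → ⌈·⌉ = 174
j=3: r + 2k = 331.859545… → ⌈·⌉ = 332
j=4: r + 3k = 490.586818… → ⌈·⌉ = 491
j=5: r + 4k = 649.314090… → ⌈·⌉ = 650
j=6: r + 5k = 808.041363… → ⌈·⌉ = 809
j=7: r + 6k = 966.768636… → ⌈·⌉ = 967
j=8: r + 7k = 1125.495909… → ⌈·⌉ = 1126
j=9: r + 8k = 1284.223181… → ⌈·⌉ = 1285
j=10: r + 9k = 1442.950454… → ⌈·⌉ = 1443
j=11: r + 10k = 1601.677727… → ⌈·⌉ = 1602

15, 174, 332, 491, 650, 809, 967, 1126, 1285, 1443, 1602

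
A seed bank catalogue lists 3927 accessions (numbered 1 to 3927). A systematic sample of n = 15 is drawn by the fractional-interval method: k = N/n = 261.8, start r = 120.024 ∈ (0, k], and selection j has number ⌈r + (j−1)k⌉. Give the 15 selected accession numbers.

121, 382, 644, 906, 1168, 1430, 1691, 1953, 2215, 2477, 2739, 3000, 3262, 3524, 3786

j=1: r + 0k = 120.024 → ⌈·⌉ = 121
j=2: r + 1k = 381.824 → ⌈·⌉ = 382
j=3: r + 2k = 643.624 → ⌈·⌉ = 644
j=4: r + 3k = 905.424 → ⌈·⌉ = 906
j=5: r + 4k = 1167.224 → ⌈·⌉ = 1168
j=6: r + 5k = 1429.024 → ⌈·⌉ = 1430
j=7: r + 6k = 1690.824 → ⌈·⌉ = 1691
j=8: r + 7k = 1952.624 → ⌈·⌉ = 1953
j=9: r + 8k = 2214.424 → ⌈·⌉ = 2215
j=10: r + 9k = 2476.224 → ⌈·⌉ = 2477
j=11: r + 10k = 2738.024 → ⌈·⌉ = 2739
j=12: r + 11k = 2999.824 → ⌈·⌉ = 3000
j=13: r + 12k = 3261.624 → ⌈·⌉ = 3262
j=14: r + 13k = 3523.424 → ⌈·⌉ = 3524
j=15: r + 14k = 3785.224 → ⌈·⌉ = 3786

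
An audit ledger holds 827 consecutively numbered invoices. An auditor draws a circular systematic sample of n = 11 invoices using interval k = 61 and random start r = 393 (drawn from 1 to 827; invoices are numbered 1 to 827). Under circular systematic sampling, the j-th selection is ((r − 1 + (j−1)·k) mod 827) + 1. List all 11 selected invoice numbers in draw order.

393, 454, 515, 576, 637, 698, 759, 820, 54, 115, 176

Selection 1: 393
Selection 2: 393 + 61 = 454
Selection 3: 454 + 61 = 515
Selection 4: 515 + 61 = 576
Selection 5: 576 + 61 = 637
Selection 6: 637 + 61 = 698
Selection 7: 698 + 61 = 759
Selection 8: 759 + 61 = 820
Selection 9: 820 + 61 = 881 → 881 − 827 = 54
Selection 10: 54 + 61 = 115
Selection 11: 115 + 61 = 176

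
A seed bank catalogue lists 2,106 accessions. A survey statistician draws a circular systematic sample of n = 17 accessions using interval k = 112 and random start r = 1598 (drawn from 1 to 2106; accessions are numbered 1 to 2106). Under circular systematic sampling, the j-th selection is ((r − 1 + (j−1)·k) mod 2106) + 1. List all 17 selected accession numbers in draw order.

Selection 1: 1598
Selection 2: 1598 + 112 = 1710
Selection 3: 1710 + 112 = 1822
Selection 4: 1822 + 112 = 1934
Selection 5: 1934 + 112 = 2046
Selection 6: 2046 + 112 = 2158 → 2158 − 2106 = 52
Selection 7: 52 + 112 = 164
Selection 8: 164 + 112 = 276
Selection 9: 276 + 112 = 388
Selection 10: 388 + 112 = 500
Selection 11: 500 + 112 = 612
Selection 12: 612 + 112 = 724
Selection 13: 724 + 112 = 836
Selection 14: 836 + 112 = 948
Selection 15: 948 + 112 = 1060
Selection 16: 1060 + 112 = 1172
Selection 17: 1172 + 112 = 1284

1598, 1710, 1822, 1934, 2046, 52, 164, 276, 388, 500, 612, 724, 836, 948, 1060, 1172, 1284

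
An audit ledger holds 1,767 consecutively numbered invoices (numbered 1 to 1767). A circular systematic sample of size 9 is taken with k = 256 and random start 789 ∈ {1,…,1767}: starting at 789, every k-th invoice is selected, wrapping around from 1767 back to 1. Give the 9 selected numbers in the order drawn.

789, 1045, 1301, 1557, 46, 302, 558, 814, 1070

Selection 1: 789
Selection 2: 789 + 256 = 1045
Selection 3: 1045 + 256 = 1301
Selection 4: 1301 + 256 = 1557
Selection 5: 1557 + 256 = 1813 → 1813 − 1767 = 46
Selection 6: 46 + 256 = 302
Selection 7: 302 + 256 = 558
Selection 8: 558 + 256 = 814
Selection 9: 814 + 256 = 1070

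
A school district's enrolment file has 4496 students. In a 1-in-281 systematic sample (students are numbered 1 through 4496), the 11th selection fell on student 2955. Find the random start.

145

k = 281
r = 2955 − (11−1)×281 = 2955 − 2810 = 145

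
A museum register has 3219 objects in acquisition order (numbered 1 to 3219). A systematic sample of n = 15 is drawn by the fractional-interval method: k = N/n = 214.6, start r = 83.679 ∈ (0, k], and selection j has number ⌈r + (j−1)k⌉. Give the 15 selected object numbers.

84, 299, 513, 728, 943, 1157, 1372, 1586, 1801, 2016, 2230, 2445, 2659, 2874, 3089

j=1: r + 0k = 83.679 → ⌈·⌉ = 84
j=2: r + 1k = 298.279 → ⌈·⌉ = 299
j=3: r + 2k = 512.879 → ⌈·⌉ = 513
j=4: r + 3k = 727.479 → ⌈·⌉ = 728
j=5: r + 4k = 942.079 → ⌈·⌉ = 943
j=6: r + 5k = 1156.679 → ⌈·⌉ = 1157
j=7: r + 6k = 1371.279 → ⌈·⌉ = 1372
j=8: r + 7k = 1585.879 → ⌈·⌉ = 1586
j=9: r + 8k = 1800.479 → ⌈·⌉ = 1801
j=10: r + 9k = 2015.079 → ⌈·⌉ = 2016
j=11: r + 10k = 2229.679 → ⌈·⌉ = 2230
j=12: r + 11k = 2444.279 → ⌈·⌉ = 2445
j=13: r + 12k = 2658.879 → ⌈·⌉ = 2659
j=14: r + 13k = 2873.479 → ⌈·⌉ = 2874
j=15: r + 14k = 3088.079 → ⌈·⌉ = 3089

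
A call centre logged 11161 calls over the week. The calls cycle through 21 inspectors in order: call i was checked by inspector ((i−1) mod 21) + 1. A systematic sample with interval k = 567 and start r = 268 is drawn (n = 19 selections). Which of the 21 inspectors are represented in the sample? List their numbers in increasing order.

Consecutive selections differ by k = 567, so their inspector numbers differ by 567 mod 21 = 0.
gcd(567, 21) = 21, so the sample visits 21/21 = 1 distinct residues mod 21.
Start 268 is inspector 16; the inspectors hit are 16.

16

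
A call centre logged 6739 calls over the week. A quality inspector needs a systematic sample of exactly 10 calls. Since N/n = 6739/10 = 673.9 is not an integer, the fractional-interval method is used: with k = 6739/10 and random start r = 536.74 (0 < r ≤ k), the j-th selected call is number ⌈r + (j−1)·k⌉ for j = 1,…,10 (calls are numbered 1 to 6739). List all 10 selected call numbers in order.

j=1: r + 0k = 536.74 → ⌈·⌉ = 537
j=2: r + 1k = 1210.64 → ⌈·⌉ = 1211
j=3: r + 2k = 1884.54 → ⌈·⌉ = 1885
j=4: r + 3k = 2558.44 → ⌈·⌉ = 2559
j=5: r + 4k = 3232.34 → ⌈·⌉ = 3233
j=6: r + 5k = 3906.24 → ⌈·⌉ = 3907
j=7: r + 6k = 4580.14 → ⌈·⌉ = 4581
j=8: r + 7k = 5254.04 → ⌈·⌉ = 5255
j=9: r + 8k = 5927.94 → ⌈·⌉ = 5928
j=10: r + 9k = 6601.84 → ⌈·⌉ = 6602

537, 1211, 1885, 2559, 3233, 3907, 4581, 5255, 5928, 6602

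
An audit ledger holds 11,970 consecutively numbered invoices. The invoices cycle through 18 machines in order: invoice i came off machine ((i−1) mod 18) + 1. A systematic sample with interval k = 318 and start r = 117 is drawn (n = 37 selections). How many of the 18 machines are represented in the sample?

3

Consecutive selections differ by k = 318, so their machine numbers differ by 318 mod 18 = 12.
gcd(318, 18) = 6, so the sample visits 18/6 = 3 distinct residues mod 18.
Start 117 is machine 9; the machines hit are 3, 9, 15.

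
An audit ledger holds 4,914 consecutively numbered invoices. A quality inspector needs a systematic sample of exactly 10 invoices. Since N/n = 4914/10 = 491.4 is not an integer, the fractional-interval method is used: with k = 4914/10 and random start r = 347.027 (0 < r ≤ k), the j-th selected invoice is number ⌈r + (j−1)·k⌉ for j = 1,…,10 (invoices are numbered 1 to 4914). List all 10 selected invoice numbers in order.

j=1: r + 0k = 347.027 → ⌈·⌉ = 348
j=2: r + 1k = 838.427 → ⌈·⌉ = 839
j=3: r + 2k = 1329.827 → ⌈·⌉ = 1330
j=4: r + 3k = 1821.227 → ⌈·⌉ = 1822
j=5: r + 4k = 2312.627 → ⌈·⌉ = 2313
j=6: r + 5k = 2804.027 → ⌈·⌉ = 2805
j=7: r + 6k = 3295.427 → ⌈·⌉ = 3296
j=8: r + 7k = 3786.827 → ⌈·⌉ = 3787
j=9: r + 8k = 4278.227 → ⌈·⌉ = 4279
j=10: r + 9k = 4769.627 → ⌈·⌉ = 4770

348, 839, 1330, 1822, 2313, 2805, 3296, 3787, 4279, 4770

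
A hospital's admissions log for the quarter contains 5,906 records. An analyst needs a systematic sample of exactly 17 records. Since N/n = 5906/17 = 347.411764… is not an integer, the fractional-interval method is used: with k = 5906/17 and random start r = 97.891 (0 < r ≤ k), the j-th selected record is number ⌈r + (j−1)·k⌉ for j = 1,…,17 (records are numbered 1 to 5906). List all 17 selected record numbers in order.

j=1: r + 0k = 97.891 → ⌈·⌉ = 98
j=2: r + 1k = 445.302764… → ⌈·⌉ = 446
j=3: r + 2k = 792.714529… → ⌈·⌉ = 793
j=4: r + 3k = 1140.126294… → ⌈·⌉ = 1141
j=5: r + 4k = 1487.538058… → ⌈·⌉ = 1488
j=6: r + 5k = 1834.949823… → ⌈·⌉ = 1835
j=7: r + 6k = 2182.361588… → ⌈·⌉ = 2183
j=8: r + 7k = 2529.773352… → ⌈·⌉ = 2530
j=9: r + 8k = 2877.185117… → ⌈·⌉ = 2878
j=10: r + 9k = 3224.596882… → ⌈·⌉ = 3225
j=11: r + 10k = 3572.008647… → ⌈·⌉ = 3573
j=12: r + 11k = 3919.420411… → ⌈·⌉ = 3920
j=13: r + 12k = 4266.832176… → ⌈·⌉ = 4267
j=14: r + 13k = 4614.243941… → ⌈·⌉ = 4615
j=15: r + 14k = 4961.655705… → ⌈·⌉ = 4962
j=16: r + 15k = 5309.067470… → ⌈·⌉ = 5310
j=17: r + 16k = 5656.479235… → ⌈·⌉ = 5657

98, 446, 793, 1141, 1488, 1835, 2183, 2530, 2878, 3225, 3573, 3920, 4267, 4615, 4962, 5310, 5657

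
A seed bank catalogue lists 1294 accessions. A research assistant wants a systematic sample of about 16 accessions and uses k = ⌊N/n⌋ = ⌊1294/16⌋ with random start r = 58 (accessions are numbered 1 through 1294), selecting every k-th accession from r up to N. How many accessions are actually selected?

16

k = ⌊1294/16⌋ = 80
Achieved size = ⌊(1294 − 58)/80⌋ + 1 = ⌊1236/80⌋ + 1 = 15 + 1 = 16
(last selection: 58 + 15×80 = 1258 ≤ 1294; next would be 1338 > 1294)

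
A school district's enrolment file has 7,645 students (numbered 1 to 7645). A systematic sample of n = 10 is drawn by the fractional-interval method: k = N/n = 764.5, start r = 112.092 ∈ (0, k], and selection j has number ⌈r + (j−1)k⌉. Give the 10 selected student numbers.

113, 877, 1642, 2406, 3171, 3935, 4700, 5464, 6229, 6993

j=1: r + 0k = 112.092 → ⌈·⌉ = 113
j=2: r + 1k = 876.592 → ⌈·⌉ = 877
j=3: r + 2k = 1641.092 → ⌈·⌉ = 1642
j=4: r + 3k = 2405.592 → ⌈·⌉ = 2406
j=5: r + 4k = 3170.092 → ⌈·⌉ = 3171
j=6: r + 5k = 3934.592 → ⌈·⌉ = 3935
j=7: r + 6k = 4699.092 → ⌈·⌉ = 4700
j=8: r + 7k = 5463.592 → ⌈·⌉ = 5464
j=9: r + 8k = 6228.092 → ⌈·⌉ = 6229
j=10: r + 9k = 6992.592 → ⌈·⌉ = 6993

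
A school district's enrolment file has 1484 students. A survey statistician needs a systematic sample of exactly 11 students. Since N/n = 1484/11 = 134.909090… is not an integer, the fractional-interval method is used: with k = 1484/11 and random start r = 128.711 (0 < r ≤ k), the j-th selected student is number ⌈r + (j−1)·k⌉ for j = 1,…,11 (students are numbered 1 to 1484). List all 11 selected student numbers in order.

j=1: r + 0k = 128.711 → ⌈·⌉ = 129
j=2: r + 1k = 263.620090… → ⌈·⌉ = 264
j=3: r + 2k = 398.529181… → ⌈·⌉ = 399
j=4: r + 3k = 533.438272… → ⌈·⌉ = 534
j=5: r + 4k = 668.347363… → ⌈·⌉ = 669
j=6: r + 5k = 803.256454… → ⌈·⌉ = 804
j=7: r + 6k = 938.165545… → ⌈·⌉ = 939
j=8: r + 7k = 1073.074636… → ⌈·⌉ = 1074
j=9: r + 8k = 1207.983727… → ⌈·⌉ = 1208
j=10: r + 9k = 1342.892818… → ⌈·⌉ = 1343
j=11: r + 10k = 1477.801909… → ⌈·⌉ = 1478

129, 264, 399, 534, 669, 804, 939, 1074, 1208, 1343, 1478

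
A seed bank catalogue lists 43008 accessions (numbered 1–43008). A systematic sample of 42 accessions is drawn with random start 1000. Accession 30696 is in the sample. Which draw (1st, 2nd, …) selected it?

30

k = 43008/42 = 1024
position = (30696 − 1000)/1024 + 1 = 29696/1024 + 1 = 29 + 1 = 30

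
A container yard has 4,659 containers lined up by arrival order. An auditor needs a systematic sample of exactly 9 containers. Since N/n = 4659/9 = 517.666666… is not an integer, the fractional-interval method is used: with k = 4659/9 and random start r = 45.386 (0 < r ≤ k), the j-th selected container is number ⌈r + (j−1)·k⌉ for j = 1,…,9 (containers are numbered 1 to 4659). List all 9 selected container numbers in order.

46, 564, 1081, 1599, 2117, 2634, 3152, 3670, 4187

j=1: r + 0k = 45.386 → ⌈·⌉ = 46
j=2: r + 1k = 563.052666… → ⌈·⌉ = 564
j=3: r + 2k = 1080.719333… → ⌈·⌉ = 1081
j=4: r + 3k = 1598.386 → ⌈·⌉ = 1599
j=5: r + 4k = 2116.052666… → ⌈·⌉ = 2117
j=6: r + 5k = 2633.719333… → ⌈·⌉ = 2634
j=7: r + 6k = 3151.386 → ⌈·⌉ = 3152
j=8: r + 7k = 3669.052666… → ⌈·⌉ = 3670
j=9: r + 8k = 4186.719333… → ⌈·⌉ = 4187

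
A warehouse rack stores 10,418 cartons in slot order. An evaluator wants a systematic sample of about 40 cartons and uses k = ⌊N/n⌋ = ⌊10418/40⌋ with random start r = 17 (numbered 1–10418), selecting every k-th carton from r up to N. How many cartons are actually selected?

41

k = ⌊10418/40⌋ = 260
Achieved size = ⌊(10418 − 17)/260⌋ + 1 = ⌊10401/260⌋ + 1 = 40 + 1 = 41
(last selection: 17 + 40×260 = 10417 ≤ 10418; next would be 10677 > 10418)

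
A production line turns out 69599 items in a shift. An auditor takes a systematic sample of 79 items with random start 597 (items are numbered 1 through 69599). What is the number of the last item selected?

k = 69599/79 = 881
79th selection = r + (79−1)·k = 597 + 78×881 = 597 + 68718 = 69315

69315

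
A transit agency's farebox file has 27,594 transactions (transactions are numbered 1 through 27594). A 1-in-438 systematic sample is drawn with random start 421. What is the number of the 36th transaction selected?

15751

k = 438
36th selection = r + (36−1)·k = 421 + 35×438 = 421 + 15330 = 15751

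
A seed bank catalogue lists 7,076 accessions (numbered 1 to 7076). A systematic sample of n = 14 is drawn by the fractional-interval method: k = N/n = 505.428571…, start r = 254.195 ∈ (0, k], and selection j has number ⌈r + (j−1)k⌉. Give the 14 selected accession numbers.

j=1: r + 0k = 254.195 → ⌈·⌉ = 255
j=2: r + 1k = 759.623571… → ⌈·⌉ = 760
j=3: r + 2k = 1265.052142… → ⌈·⌉ = 1266
j=4: r + 3k = 1770.480714… → ⌈·⌉ = 1771
j=5: r + 4k = 2275.909285… → ⌈·⌉ = 2276
j=6: r + 5k = 2781.337857… → ⌈·⌉ = 2782
j=7: r + 6k = 3286.766428… → ⌈·⌉ = 3287
j=8: r + 7k = 3792.195 → ⌈·⌉ = 3793
j=9: r + 8k = 4297.623571… → ⌈·⌉ = 4298
j=10: r + 9k = 4803.052142… → ⌈·⌉ = 4804
j=11: r + 10k = 5308.480714… → ⌈·⌉ = 5309
j=12: r + 11k = 5813.909285… → ⌈·⌉ = 5814
j=13: r + 12k = 6319.337857… → ⌈·⌉ = 6320
j=14: r + 13k = 6824.766428… → ⌈·⌉ = 6825

255, 760, 1266, 1771, 2276, 2782, 3287, 3793, 4298, 4804, 5309, 5814, 6320, 6825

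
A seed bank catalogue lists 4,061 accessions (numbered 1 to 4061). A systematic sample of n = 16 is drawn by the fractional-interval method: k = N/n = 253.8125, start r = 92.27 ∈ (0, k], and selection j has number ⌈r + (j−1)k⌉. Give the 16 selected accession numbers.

j=1: r + 0k = 92.27 → ⌈·⌉ = 93
j=2: r + 1k = 346.0825 → ⌈·⌉ = 347
j=3: r + 2k = 599.895 → ⌈·⌉ = 600
j=4: r + 3k = 853.7075 → ⌈·⌉ = 854
j=5: r + 4k = 1107.52 → ⌈·⌉ = 1108
j=6: r + 5k = 1361.3325 → ⌈·⌉ = 1362
j=7: r + 6k = 1615.145 → ⌈·⌉ = 1616
j=8: r + 7k = 1868.9575 → ⌈·⌉ = 1869
j=9: r + 8k = 2122.77 → ⌈·⌉ = 2123
j=10: r + 9k = 2376.5825 → ⌈·⌉ = 2377
j=11: r + 10k = 2630.395 → ⌈·⌉ = 2631
j=12: r + 11k = 2884.2075 → ⌈·⌉ = 2885
j=13: r + 12k = 3138.02 → ⌈·⌉ = 3139
j=14: r + 13k = 3391.8325 → ⌈·⌉ = 3392
j=15: r + 14k = 3645.645 → ⌈·⌉ = 3646
j=16: r + 15k = 3899.4575 → ⌈·⌉ = 3900

93, 347, 600, 854, 1108, 1362, 1616, 1869, 2123, 2377, 2631, 2885, 3139, 3392, 3646, 3900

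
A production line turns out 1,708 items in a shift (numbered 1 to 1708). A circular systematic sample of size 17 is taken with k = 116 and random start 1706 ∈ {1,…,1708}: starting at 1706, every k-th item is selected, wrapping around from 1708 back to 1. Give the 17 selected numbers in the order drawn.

Selection 1: 1706
Selection 2: 1706 + 116 = 1822 → 1822 − 1708 = 114
Selection 3: 114 + 116 = 230
Selection 4: 230 + 116 = 346
Selection 5: 346 + 116 = 462
Selection 6: 462 + 116 = 578
Selection 7: 578 + 116 = 694
Selection 8: 694 + 116 = 810
Selection 9: 810 + 116 = 926
Selection 10: 926 + 116 = 1042
Selection 11: 1042 + 116 = 1158
Selection 12: 1158 + 116 = 1274
Selection 13: 1274 + 116 = 1390
Selection 14: 1390 + 116 = 1506
Selection 15: 1506 + 116 = 1622
Selection 16: 1622 + 116 = 1738 → 1738 − 1708 = 30
Selection 17: 30 + 116 = 146

1706, 114, 230, 346, 462, 578, 694, 810, 926, 1042, 1158, 1274, 1390, 1506, 1622, 30, 146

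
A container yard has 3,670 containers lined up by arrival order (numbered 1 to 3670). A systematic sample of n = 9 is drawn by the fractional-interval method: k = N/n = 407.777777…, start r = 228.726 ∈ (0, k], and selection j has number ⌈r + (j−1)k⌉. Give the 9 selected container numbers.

229, 637, 1045, 1453, 1860, 2268, 2676, 3084, 3491

j=1: r + 0k = 228.726 → ⌈·⌉ = 229
j=2: r + 1k = 636.503777… → ⌈·⌉ = 637
j=3: r + 2k = 1044.281555… → ⌈·⌉ = 1045
j=4: r + 3k = 1452.059333… → ⌈·⌉ = 1453
j=5: r + 4k = 1859.837111… → ⌈·⌉ = 1860
j=6: r + 5k = 2267.614888… → ⌈·⌉ = 2268
j=7: r + 6k = 2675.392666… → ⌈·⌉ = 2676
j=8: r + 7k = 3083.170444… → ⌈·⌉ = 3084
j=9: r + 8k = 3490.948222… → ⌈·⌉ = 3491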